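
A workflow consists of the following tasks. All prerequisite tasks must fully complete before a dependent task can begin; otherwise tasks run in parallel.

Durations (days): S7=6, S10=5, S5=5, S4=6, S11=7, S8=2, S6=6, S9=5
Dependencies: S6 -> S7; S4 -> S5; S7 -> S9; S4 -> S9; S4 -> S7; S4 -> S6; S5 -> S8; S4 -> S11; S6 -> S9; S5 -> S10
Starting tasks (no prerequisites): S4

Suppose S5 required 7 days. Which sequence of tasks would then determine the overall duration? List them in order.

S4, S6, S7, S9

Baseline: S4→S6→S7→S9 = 6+6+6+5 = 23 → 23 days.
S5 has 7 days of float (longest path through it is 16).
No other chain overtakes it, so the finish is 23 days.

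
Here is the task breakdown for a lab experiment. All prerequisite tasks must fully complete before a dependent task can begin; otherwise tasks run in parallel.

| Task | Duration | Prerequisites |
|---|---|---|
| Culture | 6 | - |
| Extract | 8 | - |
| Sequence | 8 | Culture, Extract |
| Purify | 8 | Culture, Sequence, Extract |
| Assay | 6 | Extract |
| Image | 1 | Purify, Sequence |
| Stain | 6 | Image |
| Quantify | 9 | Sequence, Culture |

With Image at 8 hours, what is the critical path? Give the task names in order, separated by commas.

As given, the longest chain is Extract→Sequence→Purify→Image→Stain = 8+8+8+1+6 = 31, so the finish is 31 hours.
Image is on the critical path; changing it to 8 makes that path 38 hours.
No other chain overtakes it, so the finish is 38 hours.

Extract, Sequence, Purify, Image, Stain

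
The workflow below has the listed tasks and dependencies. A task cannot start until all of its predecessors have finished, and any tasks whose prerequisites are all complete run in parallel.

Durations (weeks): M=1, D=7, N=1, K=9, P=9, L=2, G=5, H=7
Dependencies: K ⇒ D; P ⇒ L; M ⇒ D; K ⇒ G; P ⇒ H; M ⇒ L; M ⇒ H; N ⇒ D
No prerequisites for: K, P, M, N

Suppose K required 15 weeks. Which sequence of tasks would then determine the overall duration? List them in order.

The binding path is K→D = 9+7 = 16; finish at 16 weeks.
K lies on that path, so at 15 weeks the path becomes 22 weeks.
No other chain overtakes it, so the finish is 22 weeks.

K, D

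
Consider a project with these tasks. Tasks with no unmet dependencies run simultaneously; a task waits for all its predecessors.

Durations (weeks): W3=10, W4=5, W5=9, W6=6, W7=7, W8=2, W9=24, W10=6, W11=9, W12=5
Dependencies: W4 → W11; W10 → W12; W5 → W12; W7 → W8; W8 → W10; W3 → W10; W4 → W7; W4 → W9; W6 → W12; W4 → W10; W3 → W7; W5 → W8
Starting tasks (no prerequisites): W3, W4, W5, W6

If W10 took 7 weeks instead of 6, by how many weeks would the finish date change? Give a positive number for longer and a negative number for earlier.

1

Actual critical path: W3→W7→W8→W10→W12 = 10+7+2+6+5 = 30 ⇒ 30 weeks.
W10 is on the critical path; changing it to 7 makes that path 31 weeks.
The critical path is still W3→W7→W8→W10→W12; finish is now 31 weeks.
Change in finish: 31 − 30 = +1 weeks.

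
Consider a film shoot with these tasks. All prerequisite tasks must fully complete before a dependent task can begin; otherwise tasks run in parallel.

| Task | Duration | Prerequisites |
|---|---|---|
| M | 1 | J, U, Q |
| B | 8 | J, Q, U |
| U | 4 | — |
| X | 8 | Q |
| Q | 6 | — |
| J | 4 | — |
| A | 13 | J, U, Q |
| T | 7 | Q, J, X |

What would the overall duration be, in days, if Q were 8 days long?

23

Baseline: Q→X→T = 6+8+7 = 21 → 21 days.
Q is on the critical path; changing it to 8 makes that path 23 days.
That remains the longest chain; total 23 days.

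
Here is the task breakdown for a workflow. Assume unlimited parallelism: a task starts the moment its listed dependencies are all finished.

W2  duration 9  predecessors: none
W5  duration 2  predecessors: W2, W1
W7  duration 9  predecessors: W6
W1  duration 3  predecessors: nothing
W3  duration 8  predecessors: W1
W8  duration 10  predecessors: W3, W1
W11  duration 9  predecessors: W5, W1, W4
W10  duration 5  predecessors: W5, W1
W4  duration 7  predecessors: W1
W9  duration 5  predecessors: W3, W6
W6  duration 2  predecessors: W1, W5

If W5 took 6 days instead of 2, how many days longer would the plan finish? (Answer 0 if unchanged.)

As given, the longest chain is W2→W5→W6→W7 = 9+2+2+9 = 22, so the finish is 22 days.
W5 lies on that path, so at 6 days the path becomes 26 days.
The critical path is still W2→W5→W6→W7; finish is now 26 days.
Change in finish: 26 − 22 = +4 days.

4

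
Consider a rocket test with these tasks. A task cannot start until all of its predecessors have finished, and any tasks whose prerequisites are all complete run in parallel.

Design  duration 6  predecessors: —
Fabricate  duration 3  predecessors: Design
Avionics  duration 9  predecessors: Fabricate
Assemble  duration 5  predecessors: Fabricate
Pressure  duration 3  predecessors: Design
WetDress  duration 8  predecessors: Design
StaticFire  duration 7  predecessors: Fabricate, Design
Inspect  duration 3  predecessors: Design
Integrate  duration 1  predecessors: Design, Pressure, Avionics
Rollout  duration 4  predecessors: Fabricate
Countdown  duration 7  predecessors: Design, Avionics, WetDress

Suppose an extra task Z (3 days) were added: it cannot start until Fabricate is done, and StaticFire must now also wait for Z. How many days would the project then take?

Originally the project takes 25 days.
With Z inserted, StaticFire now waits for max(Fabricate, Design, Z).
New critical path: Design→Fabricate→Avionics→Countdown = 6+3+9+7 = 25 ⇒ 25 days.

25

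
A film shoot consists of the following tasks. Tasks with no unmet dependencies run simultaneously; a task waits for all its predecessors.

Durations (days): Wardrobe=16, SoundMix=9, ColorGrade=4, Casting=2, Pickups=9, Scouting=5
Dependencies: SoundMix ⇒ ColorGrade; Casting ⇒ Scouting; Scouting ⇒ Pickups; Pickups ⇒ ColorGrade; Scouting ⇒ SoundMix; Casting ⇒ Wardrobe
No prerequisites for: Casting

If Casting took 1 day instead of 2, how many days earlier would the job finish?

Critical path before the change: Casting→Scouting→Pickups→ColorGrade = 2+5+9+4 = 20 giving 20 days.
Casting lies on that path, so at 1 day the path becomes 19 days.
The critical path is still Casting→Scouting→Pickups→ColorGrade; finish is now 19 days.
Change in finish: 19 − 20 = -1 days.

1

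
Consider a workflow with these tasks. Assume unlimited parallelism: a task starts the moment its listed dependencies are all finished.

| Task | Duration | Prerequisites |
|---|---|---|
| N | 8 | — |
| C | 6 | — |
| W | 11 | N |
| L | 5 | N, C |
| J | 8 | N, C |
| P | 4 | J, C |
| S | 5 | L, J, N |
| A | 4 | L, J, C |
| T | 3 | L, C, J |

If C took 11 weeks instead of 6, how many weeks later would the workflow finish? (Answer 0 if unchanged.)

3

Actual critical path: N→J→S = 8+8+5 = 21 ⇒ 21 weeks.
C is off the critical path — its longest chain is 19 weeks, giving 2 of slack.
Now C→J→S = 11+8+5 = 24 is longest, so the finish becomes 24 weeks.
Change in finish: 24 − 21 = +3 weeks.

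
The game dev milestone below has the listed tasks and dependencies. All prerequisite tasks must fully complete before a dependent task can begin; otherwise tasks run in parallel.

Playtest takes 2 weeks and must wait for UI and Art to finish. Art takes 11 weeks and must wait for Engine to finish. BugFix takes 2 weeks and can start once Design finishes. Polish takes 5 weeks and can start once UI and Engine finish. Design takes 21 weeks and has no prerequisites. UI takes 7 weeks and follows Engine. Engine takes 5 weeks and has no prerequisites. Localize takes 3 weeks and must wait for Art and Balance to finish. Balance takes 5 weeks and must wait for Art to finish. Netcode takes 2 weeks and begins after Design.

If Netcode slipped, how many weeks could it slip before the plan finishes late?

1

Engine→Art→Balance→Localize = 5+11+5+3 = 24 sets the makespan at 24 weeks.
Netcode finishes as early as 23 and must finish by 24.
Float = 24 − 23 = 1.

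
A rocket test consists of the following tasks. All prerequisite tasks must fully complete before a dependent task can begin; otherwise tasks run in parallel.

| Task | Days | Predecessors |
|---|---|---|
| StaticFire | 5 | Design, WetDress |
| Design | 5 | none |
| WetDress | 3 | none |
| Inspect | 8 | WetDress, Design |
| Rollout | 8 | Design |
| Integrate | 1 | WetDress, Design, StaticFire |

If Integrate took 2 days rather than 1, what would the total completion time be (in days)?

Critical path before the change: Design→Inspect = 5+8 = 13 giving 13 days.
The longest path through Integrate is only 11 days, so Integrate has float 2.
That remains the longest chain; total 13 days.

13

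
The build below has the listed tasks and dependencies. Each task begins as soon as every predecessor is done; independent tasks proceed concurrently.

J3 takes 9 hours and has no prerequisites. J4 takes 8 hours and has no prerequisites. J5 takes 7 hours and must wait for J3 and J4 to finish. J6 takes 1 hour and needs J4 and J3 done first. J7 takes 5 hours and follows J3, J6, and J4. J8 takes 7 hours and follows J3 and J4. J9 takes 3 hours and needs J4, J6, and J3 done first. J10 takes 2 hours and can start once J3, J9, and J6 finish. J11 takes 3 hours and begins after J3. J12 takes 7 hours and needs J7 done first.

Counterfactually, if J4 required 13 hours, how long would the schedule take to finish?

26

As given, the longest chain is J3→J6→J7→J12 = 9+1+5+7 = 22, so the finish is 22 hours.
J4 is off the critical path — its longest chain is 21 hours, giving 1 of slack.
The binding chain switches to J4→J6→J7→J12 = 13+1+5+7 = 26; finish 26 hours.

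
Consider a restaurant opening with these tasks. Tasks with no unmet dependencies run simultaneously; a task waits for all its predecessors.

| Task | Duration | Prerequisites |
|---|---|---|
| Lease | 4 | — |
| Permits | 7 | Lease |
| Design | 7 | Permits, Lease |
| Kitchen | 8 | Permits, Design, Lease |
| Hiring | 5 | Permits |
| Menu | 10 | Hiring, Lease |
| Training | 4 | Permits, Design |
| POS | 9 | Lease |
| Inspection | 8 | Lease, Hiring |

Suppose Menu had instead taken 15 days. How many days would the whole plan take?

Critical path before the change: Lease→Permits→Hiring→Menu = 4+7+5+10 = 26 giving 26 days.
Menu is on the critical path; changing it to 15 makes that path 31 days.
No other chain overtakes it, so the finish is 31 days.

31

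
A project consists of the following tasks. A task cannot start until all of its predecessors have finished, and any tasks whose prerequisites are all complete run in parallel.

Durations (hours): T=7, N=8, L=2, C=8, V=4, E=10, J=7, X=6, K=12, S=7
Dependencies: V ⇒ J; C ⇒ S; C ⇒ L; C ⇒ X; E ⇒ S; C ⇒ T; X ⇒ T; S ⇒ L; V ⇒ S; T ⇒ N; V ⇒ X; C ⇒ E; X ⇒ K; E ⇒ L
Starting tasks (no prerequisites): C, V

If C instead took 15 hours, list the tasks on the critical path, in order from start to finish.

C, X, T, N

Baseline: C→X→T→N = 8+6+7+8 = 29 → 29 hours.
C lies on that path, so at 15 hours the path becomes 36 hours.
That remains the longest chain; total 36 hours.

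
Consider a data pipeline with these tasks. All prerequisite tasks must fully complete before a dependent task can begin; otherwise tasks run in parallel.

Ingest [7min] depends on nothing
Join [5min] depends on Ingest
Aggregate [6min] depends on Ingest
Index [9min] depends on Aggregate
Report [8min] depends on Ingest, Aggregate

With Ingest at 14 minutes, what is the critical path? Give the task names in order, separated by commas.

Ingest, Aggregate, Index

As given, the longest chain is Ingest→Aggregate→Index = 7+6+9 = 22, so the finish is 22 minutes.
Since Ingest is critical, the +7 change carries straight to that chain (now 29 minutes).
No other chain overtakes it, so the finish is 29 minutes.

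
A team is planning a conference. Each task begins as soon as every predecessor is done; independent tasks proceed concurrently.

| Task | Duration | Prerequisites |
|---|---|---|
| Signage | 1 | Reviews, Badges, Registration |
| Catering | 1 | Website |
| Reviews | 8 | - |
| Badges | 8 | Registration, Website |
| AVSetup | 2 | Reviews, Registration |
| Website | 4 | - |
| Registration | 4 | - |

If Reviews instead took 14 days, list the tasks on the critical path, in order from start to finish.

Reviews, AVSetup

As given, the longest chain is Website→Badges→Signage = 4+8+1 = 13, so the finish is 13 days.
The longest path through Reviews is only 10 days, so Reviews has float 3.
The binding chain switches to Reviews→AVSetup = 14+2 = 16; finish 16 days.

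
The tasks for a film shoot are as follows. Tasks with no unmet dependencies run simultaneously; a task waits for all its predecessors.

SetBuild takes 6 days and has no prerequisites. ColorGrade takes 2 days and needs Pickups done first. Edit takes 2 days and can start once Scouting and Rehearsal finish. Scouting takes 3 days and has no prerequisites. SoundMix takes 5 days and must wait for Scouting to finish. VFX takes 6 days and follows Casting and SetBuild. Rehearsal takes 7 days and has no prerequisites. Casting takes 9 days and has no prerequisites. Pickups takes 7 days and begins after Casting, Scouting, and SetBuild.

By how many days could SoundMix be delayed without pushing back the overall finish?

Casting→Pickups→ColorGrade = 9+7+2 = 18 sets the makespan at 18 days.
Longest path through SoundMix: 8 days (earliest finish 8, latest finish 18).
Float = 18 − 8 = 10.

10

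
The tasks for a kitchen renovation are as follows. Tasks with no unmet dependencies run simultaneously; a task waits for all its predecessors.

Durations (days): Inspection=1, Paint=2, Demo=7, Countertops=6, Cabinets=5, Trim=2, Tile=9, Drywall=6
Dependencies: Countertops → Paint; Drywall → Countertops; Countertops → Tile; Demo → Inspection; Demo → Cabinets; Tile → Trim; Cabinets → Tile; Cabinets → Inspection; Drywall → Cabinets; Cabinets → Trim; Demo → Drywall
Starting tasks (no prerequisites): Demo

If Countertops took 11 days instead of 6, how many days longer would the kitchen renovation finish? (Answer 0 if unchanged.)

The binding path is Demo→Drywall→Countertops→Tile→Trim = 7+6+6+9+2 = 30; finish at 30 days.
Since Countertops is critical, the +5 change carries straight to that chain (now 35 days).
The critical path is still Demo→Drywall→Countertops→Tile→Trim; finish is now 35 days.
Change in finish: 35 − 30 = +5 days.

5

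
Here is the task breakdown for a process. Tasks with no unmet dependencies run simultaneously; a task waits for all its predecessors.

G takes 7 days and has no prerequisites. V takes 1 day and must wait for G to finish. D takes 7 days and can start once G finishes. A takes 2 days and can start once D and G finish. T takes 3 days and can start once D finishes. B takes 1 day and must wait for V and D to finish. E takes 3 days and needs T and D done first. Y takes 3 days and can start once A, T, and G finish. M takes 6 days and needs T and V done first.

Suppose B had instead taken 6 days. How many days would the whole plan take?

Baseline: G→D→T→M = 7+7+3+6 = 23 → 23 days.
B is off the critical path — its longest chain is 15 days, giving 8 of slack.
No other chain overtakes it, so the finish is 23 days.

23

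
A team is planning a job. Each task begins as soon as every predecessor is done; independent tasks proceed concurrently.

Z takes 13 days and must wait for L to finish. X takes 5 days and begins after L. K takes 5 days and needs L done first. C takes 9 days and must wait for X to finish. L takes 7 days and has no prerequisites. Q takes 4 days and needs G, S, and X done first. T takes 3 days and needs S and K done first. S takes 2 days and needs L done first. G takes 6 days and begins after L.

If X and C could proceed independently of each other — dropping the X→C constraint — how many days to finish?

With the dependency in place, L→X→C = 7+5+9 = 21 sets the finish at 21 days.
Without X→C, C's earliest start moves from 12 to 0.
The longest chain is now L→Z = 7+13 = 20, so the project takes 20 days.

20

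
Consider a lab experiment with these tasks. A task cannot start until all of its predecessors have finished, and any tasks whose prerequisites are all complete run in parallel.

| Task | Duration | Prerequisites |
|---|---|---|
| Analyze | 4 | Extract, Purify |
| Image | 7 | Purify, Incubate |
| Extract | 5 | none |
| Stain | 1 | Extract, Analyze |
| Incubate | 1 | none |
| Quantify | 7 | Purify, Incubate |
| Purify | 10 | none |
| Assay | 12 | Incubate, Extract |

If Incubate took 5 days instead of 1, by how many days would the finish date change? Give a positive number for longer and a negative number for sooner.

Actual critical path: Extract→Assay = 5+12 = 17 ⇒ 17 days.
The longest path through Incubate is only 13 days, so Incubate has float 4.
New critical path: Incubate→Assay = 5+12 = 17 ⇒ 17 days.
Change in finish: 17 − 17 = +0 days.

0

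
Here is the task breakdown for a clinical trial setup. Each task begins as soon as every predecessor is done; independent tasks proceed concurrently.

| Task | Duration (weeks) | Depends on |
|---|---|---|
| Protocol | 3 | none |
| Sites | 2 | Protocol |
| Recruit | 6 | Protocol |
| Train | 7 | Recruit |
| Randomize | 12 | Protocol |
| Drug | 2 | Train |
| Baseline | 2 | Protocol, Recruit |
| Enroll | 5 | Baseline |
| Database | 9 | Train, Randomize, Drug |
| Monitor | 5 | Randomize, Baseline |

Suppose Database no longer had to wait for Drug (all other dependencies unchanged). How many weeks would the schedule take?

Before: longest chain Protocol→Recruit→Train→Drug→Database = 3+6+7+2+9 = 27, finish 27.
Without Drug→Database, Database's earliest start moves from 18 to 16.
The longest chain is now Protocol→Recruit→Train→Database = 3+6+7+9 = 25, so the schedule takes 25 weeks.

25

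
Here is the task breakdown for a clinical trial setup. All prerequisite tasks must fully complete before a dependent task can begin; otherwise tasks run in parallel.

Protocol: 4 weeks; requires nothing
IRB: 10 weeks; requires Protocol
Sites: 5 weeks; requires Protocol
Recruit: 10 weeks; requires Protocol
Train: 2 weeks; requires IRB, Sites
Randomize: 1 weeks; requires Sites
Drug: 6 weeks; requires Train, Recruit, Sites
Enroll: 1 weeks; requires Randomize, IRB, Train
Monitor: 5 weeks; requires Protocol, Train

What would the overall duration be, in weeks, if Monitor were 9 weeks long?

Actual critical path: Protocol→IRB→Train→Drug = 4+10+2+6 = 22 ⇒ 22 weeks.
Monitor is off the critical path — its longest chain is 21 weeks, giving 1 of slack.
Now Protocol→IRB→Train→Monitor = 4+10+2+9 = 25 is longest, so the finish becomes 25 weeks.

25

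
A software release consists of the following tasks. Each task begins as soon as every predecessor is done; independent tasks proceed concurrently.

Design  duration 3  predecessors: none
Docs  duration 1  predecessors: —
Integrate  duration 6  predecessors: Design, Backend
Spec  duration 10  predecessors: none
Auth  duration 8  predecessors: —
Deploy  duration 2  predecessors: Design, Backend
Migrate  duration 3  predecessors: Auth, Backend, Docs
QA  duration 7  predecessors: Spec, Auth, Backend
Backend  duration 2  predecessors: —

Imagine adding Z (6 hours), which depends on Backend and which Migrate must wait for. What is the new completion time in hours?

Originally the project takes 17 hours.
With Z inserted, Migrate now waits for max(Auth, Backend, Docs, Z).
New critical path: Spec→QA = 10+7 = 17 ⇒ 17 hours.

17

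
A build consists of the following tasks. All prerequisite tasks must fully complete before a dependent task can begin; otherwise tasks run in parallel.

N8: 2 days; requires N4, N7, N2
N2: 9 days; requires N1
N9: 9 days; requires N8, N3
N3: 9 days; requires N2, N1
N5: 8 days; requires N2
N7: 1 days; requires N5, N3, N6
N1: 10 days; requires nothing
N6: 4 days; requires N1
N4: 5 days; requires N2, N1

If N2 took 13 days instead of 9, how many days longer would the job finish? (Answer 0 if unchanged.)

Actual critical path: N1→N2→N3→N7→N8→N9 = 10+9+9+1+2+9 = 40 ⇒ 40 days.
N2 is on the critical path; changing it to 13 makes that path 44 days.
No other chain overtakes it, so the finish is 44 days.
Change in finish: 44 − 40 = +4 days.

4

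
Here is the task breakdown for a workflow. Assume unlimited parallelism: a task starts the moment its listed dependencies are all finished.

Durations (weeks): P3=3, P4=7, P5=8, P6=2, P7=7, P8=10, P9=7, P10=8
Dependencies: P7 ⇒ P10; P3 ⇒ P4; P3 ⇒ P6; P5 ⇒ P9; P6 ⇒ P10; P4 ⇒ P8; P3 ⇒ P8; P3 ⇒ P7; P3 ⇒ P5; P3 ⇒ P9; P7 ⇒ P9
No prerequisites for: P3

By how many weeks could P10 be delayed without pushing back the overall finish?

The longest chain is P3→P4→P8 = 3+7+10 = 20; overall finish 20 weeks.
P10 finishes as early as 18 and must finish by 20.
Float = 20 − 18 = 2.

2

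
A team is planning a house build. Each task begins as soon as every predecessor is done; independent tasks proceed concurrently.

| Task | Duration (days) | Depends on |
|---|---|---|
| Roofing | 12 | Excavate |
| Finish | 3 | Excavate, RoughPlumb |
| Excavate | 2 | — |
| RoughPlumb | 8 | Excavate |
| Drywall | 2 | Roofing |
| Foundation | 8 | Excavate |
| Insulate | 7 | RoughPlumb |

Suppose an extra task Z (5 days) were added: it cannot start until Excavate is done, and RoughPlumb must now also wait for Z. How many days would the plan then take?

Originally the plan takes 17 days.
With Z inserted, RoughPlumb now waits for max(Excavate, Z).
New critical path: Excavate→Z→RoughPlumb→Insulate = 2+5+8+7 = 22 ⇒ 22 days.

22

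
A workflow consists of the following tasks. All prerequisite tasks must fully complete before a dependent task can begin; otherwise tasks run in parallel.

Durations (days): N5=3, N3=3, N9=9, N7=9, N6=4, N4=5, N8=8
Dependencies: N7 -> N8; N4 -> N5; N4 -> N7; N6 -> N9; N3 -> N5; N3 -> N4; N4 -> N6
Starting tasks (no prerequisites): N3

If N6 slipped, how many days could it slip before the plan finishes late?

4

Critical path: N3→N4→N7→N8 = 3+5+9+8 = 25, so the finish is 25 days.
N6 finishes as early as 12 and must finish by 16.
So N6 can slip 16 − 12 = 4 days.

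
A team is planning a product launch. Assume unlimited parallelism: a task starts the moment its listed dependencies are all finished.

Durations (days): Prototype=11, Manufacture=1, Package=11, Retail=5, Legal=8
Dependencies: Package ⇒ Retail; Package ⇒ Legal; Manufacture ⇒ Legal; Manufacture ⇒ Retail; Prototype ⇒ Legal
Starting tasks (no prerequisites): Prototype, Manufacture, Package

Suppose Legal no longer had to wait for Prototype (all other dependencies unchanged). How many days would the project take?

Before: longest chain Prototype→Legal = 11+8 = 19, finish 19.
Dropping Prototype→Legal doesn't change Legal's earliest start (11); another predecessor still binds.
The longest chain is now Package→Legal = 11+8 = 19, so the project takes 19 days.

19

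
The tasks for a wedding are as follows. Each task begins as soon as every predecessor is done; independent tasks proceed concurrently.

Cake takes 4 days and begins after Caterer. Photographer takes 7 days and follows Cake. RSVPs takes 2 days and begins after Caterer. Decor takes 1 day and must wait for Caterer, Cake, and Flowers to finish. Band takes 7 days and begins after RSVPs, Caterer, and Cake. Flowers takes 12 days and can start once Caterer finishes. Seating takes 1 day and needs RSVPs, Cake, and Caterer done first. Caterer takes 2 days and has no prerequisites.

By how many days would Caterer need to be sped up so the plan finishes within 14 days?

1

Current finish: 15 days; target: 14.
Caterer is on every critical path, so each day cut from Caterer cuts the finish by one (this holds down to a finish of 14).
Need 15 − 14 = 1 day off Caterer → Caterer becomes 1 day, finish becomes 14.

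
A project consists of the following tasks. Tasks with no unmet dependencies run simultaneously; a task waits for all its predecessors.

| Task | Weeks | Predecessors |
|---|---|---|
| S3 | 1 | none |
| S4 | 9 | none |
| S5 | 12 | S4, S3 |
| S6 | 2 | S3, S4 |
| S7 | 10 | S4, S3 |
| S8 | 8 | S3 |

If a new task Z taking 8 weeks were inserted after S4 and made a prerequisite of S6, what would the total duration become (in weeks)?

Originally the project takes 21 weeks.
With Z inserted, S6 now waits for max(S3, S4, Z).
New critical path: S4→S5 = 9+12 = 21 ⇒ 21 weeks.

21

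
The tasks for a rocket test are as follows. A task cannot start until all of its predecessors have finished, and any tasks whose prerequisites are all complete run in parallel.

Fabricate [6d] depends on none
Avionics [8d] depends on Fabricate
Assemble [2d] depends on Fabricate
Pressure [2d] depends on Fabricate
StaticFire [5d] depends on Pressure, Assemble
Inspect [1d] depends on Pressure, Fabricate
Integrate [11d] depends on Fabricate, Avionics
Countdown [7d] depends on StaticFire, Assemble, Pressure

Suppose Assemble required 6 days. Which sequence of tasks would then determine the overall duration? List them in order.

Fabricate, Avionics, Integrate

Critical path before the change: Fabricate→Avionics→Integrate = 6+8+11 = 25 giving 25 days.
The longest path through Assemble is only 20 days, so Assemble has float 5.
No other chain overtakes it, so the finish is 25 days.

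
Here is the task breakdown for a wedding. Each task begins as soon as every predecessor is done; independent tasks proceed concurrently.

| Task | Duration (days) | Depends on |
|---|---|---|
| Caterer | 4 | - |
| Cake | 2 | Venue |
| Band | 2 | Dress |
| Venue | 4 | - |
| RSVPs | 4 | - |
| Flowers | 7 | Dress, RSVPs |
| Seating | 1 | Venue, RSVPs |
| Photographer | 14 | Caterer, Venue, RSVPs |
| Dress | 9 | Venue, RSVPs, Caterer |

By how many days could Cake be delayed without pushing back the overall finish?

14

Venue→Dress→Flowers = 4+9+7 = 20 sets the makespan at 20 days.
Cake finishes as early as 6 and must finish by 20.
So Cake can slip 20 − 6 = 14 days.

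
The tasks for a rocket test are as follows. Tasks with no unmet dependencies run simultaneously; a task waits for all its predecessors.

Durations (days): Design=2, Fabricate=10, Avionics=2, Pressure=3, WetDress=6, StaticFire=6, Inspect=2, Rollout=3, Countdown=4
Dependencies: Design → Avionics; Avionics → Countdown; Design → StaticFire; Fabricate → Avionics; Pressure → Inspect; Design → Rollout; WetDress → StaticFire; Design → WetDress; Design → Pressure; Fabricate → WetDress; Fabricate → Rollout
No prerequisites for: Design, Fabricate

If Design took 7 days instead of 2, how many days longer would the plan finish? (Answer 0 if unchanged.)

0

As given, the longest chain is Fabricate→WetDress→StaticFire = 10+6+6 = 22, so the finish is 22 days.
Design is off the critical path — its longest chain is 14 days, giving 8 of slack.
No other chain overtakes it, so the finish is 22 days.
Change in finish: 22 − 22 = +0 days.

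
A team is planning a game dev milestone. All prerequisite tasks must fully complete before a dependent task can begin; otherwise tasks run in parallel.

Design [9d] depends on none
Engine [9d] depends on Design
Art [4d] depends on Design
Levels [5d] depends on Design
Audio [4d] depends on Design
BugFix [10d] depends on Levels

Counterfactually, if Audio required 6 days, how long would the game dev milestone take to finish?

24

Baseline: Design→Levels→BugFix = 9+5+10 = 24 → 24 days.
The longest path through Audio is only 13 days, so Audio has float 11.
No other chain overtakes it, so the finish is 24 days.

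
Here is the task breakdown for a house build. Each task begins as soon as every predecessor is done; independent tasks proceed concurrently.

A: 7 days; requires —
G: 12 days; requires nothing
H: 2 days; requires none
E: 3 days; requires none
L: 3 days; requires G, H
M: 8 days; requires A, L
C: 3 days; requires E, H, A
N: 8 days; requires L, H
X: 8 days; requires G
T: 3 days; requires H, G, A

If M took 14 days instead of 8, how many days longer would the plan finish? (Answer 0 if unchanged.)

6

Baseline: G→L→M = 12+3+8 = 23 → 23 days.
Since M is critical, the +6 change carries straight to that chain (now 29 days).
The critical path is still G→L→M; finish is now 29 days.
Change in finish: 29 − 23 = +6 days.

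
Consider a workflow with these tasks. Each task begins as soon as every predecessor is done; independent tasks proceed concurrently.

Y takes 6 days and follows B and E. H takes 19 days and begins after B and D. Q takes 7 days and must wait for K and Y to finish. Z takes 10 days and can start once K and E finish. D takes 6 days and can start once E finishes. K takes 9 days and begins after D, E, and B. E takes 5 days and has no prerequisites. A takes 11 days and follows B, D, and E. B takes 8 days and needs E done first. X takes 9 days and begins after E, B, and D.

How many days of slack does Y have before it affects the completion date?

The longest chain is E→B→K→Z = 5+8+9+10 = 32; overall finish 32 days.
Longest path through Y: 26 days (earliest finish 19, latest finish 25).
Float = 32 − 26 = 6.

6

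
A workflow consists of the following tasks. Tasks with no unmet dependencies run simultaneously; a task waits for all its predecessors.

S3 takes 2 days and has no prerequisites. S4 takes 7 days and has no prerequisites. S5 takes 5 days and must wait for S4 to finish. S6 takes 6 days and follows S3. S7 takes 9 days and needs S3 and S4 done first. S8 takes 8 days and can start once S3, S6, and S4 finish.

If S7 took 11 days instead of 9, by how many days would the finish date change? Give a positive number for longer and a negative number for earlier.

Baseline: S4→S7 = 7+9 = 16 → 16 days.
Since S7 is critical, the +2 change carries straight to that chain (now 18 days).
That remains the longest chain; total 18 days.
Change in finish: 18 − 16 = +2 days.

2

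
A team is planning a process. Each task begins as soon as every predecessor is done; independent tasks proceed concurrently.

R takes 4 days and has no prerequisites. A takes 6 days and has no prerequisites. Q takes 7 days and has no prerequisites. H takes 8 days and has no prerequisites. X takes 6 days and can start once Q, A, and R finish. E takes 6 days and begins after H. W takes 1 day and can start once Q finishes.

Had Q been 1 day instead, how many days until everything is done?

14

Baseline: H→E = 8+6 = 14 → 14 days.
Q is off the critical path — its longest chain is 13 days, giving 1 of slack.
That remains the longest chain; total 14 days.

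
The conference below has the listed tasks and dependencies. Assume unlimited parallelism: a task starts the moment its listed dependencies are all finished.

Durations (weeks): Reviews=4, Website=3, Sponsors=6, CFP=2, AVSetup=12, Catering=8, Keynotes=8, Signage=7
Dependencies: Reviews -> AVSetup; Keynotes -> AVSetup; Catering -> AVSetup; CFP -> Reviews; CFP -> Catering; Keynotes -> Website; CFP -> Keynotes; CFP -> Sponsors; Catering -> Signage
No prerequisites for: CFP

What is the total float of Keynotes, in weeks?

The longest chain is CFP→Keynotes→AVSetup = 2+8+12 = 22; overall finish 22 weeks.
The longest chain containing Keynotes totals 22 weeks.
Slack of Keynotes = 2 − 2 = 0 weeks.

0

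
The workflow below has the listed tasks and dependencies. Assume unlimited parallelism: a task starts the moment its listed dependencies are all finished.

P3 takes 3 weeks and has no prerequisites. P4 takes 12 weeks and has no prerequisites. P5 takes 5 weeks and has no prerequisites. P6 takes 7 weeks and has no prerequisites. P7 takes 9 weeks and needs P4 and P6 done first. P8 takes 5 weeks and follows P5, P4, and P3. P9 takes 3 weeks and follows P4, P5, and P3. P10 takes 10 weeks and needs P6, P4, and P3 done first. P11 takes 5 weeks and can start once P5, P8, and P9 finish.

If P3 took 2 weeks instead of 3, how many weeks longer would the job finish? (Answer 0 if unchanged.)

Baseline: P4→P8→P11 = 12+5+5 = 22 → 22 weeks.
P3 is off the critical path — its longest chain is 13 weeks, giving 9 of slack.
That remains the longest chain; total 22 weeks.
Change in finish: 22 − 22 = +0 weeks.

0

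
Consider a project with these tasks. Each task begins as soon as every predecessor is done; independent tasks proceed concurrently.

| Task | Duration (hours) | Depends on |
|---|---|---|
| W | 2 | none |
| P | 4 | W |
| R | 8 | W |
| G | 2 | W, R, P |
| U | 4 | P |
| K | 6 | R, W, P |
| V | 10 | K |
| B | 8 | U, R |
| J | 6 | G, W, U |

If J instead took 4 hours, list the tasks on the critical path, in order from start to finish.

W, R, K, V

Critical path before the change: W→R→K→V = 2+8+6+10 = 26 giving 26 hours.
J has 8 hours of float (longest path through it is 18).
That remains the longest chain; total 26 hours.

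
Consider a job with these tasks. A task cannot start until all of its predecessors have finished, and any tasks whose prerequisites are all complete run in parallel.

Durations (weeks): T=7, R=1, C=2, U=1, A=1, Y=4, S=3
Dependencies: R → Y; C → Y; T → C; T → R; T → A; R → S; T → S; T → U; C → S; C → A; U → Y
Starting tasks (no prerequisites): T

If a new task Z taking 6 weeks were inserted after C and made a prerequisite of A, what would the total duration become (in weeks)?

16

Originally the job takes 13 weeks.
With Z inserted, A now waits for max(C, T, Z).
New critical path: T→C→Z→A = 7+2+6+1 = 16 ⇒ 16 weeks.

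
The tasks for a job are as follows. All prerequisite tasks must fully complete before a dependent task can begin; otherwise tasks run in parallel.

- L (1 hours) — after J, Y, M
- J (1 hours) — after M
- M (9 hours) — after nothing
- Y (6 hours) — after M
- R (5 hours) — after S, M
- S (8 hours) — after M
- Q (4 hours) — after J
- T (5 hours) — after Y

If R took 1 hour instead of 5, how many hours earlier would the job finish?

2

Actual critical path: M→S→R = 9+8+5 = 22 ⇒ 22 hours.
Since R is critical, the -4 change carries straight to that chain (now 18 hours).
The binding chain switches to M→Y→T = 9+6+5 = 20; finish 20 hours.
Change in finish: 20 − 22 = -2 hours.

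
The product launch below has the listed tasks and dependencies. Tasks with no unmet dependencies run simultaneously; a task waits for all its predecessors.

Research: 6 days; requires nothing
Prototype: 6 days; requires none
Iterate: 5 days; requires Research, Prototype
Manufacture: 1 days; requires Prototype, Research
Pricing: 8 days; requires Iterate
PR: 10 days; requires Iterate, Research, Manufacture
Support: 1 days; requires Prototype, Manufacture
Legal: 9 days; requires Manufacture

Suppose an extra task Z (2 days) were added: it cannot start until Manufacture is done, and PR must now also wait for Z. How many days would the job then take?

Originally the job takes 21 days.
With Z inserted, PR now waits for max(Iterate, Research, Manufacture, Z).
New critical path: Research→Iterate→PR = 6+5+10 = 21 ⇒ 21 days.

21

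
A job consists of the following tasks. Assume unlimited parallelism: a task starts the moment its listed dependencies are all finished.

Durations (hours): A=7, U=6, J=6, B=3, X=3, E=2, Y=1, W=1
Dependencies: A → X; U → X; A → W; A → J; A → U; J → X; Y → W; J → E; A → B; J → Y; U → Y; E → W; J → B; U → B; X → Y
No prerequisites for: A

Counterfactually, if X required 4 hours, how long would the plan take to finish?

19

As given, the longest chain is A→U→X→Y→W = 7+6+3+1+1 = 18, so the finish is 18 hours.
X is on the critical path; changing it to 4 makes that path 19 hours.
That remains the longest chain; total 19 hours.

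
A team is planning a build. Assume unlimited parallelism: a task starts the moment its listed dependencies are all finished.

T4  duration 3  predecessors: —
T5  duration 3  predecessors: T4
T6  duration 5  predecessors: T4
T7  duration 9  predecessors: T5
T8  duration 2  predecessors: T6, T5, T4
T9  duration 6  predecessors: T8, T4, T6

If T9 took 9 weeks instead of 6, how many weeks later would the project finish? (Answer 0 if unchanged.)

As given, the longest chain is T4→T6→T8→T9 = 3+5+2+6 = 16, so the finish is 16 weeks.
Since T9 is critical, the +3 change carries straight to that chain (now 19 weeks).
That remains the longest chain; total 19 weeks.
Change in finish: 19 − 16 = +3 weeks.

3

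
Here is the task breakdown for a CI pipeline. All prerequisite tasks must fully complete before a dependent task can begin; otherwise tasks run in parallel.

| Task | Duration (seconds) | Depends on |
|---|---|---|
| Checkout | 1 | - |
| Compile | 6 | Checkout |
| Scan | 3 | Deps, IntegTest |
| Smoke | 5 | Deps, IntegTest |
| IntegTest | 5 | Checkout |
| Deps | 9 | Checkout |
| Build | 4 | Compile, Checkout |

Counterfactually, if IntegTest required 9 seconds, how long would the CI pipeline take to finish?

Baseline: Checkout→Deps→Smoke = 1+9+5 = 15 → 15 seconds.
IntegTest is off the critical path — its longest chain is 11 seconds, giving 4 of slack.
No other chain overtakes it, so the finish is 15 seconds.

15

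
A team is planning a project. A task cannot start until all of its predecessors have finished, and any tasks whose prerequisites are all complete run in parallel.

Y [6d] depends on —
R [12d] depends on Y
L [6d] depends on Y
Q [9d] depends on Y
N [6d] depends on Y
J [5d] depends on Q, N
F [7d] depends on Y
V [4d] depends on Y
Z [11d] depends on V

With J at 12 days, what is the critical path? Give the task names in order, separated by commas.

As given, the longest chain is Y→V→Z = 6+4+11 = 21, so the finish is 21 days.
The longest path through J is only 20 days, so J has float 1.
Now Y→Q→J = 6+9+12 = 27 is longest, so the finish becomes 27 days.

Y, Q, J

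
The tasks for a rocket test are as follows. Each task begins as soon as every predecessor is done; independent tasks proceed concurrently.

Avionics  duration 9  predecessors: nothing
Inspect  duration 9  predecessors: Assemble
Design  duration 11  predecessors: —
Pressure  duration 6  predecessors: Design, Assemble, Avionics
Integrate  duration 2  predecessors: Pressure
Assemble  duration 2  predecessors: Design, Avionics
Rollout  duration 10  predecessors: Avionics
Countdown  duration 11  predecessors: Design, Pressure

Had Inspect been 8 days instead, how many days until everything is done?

30

Baseline: Design→Assemble→Pressure→Countdown = 11+2+6+11 = 30 → 30 days.
The longest path through Inspect is only 22 days, so Inspect has float 8.
No other chain overtakes it, so the finish is 30 days.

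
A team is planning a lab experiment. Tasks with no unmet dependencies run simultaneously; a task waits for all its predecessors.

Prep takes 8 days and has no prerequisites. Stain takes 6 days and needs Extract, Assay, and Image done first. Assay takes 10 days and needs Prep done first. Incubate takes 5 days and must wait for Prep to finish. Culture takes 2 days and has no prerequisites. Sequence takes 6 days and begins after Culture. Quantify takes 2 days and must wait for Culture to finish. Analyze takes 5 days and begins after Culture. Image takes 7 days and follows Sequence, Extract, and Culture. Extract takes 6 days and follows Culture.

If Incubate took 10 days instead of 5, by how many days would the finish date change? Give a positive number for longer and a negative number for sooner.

0

Actual critical path: Prep→Assay→Stain = 8+10+6 = 24 ⇒ 24 days.
Incubate is off the critical path — its longest chain is 13 days, giving 11 of slack.
No other chain overtakes it, so the finish is 24 days.
Change in finish: 24 − 24 = +0 days.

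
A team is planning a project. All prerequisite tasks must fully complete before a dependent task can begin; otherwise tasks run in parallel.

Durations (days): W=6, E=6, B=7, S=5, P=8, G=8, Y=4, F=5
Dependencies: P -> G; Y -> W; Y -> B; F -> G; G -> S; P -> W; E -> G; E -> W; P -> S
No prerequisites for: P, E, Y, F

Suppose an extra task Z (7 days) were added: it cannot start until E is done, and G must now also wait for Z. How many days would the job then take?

Originally the job takes 21 days.
With Z inserted, G now waits for max(F, P, E, Z).
New critical path: E→Z→G→S = 6+7+8+5 = 26 ⇒ 26 days.

26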